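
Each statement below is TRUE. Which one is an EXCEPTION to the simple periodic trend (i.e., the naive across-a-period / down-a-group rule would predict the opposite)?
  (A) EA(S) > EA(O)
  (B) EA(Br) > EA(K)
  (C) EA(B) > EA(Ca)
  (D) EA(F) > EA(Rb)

(A)

The general trend: electron affinity increases across a period and decreases down a group.
(A) S (period 3, group 16) vs O (period 2, group 16): the stated order contradicts the simple trend.
(B) Br (period 4, group 17) vs K (period 4, group 1): the stated order agrees with the simple trend.
(C) B (period 2, group 13) vs Ca (period 4, group 2): the stated order agrees with the simple trend.
(D) F (period 2, group 17) vs Rb (period 5, group 1): the stated order agrees with the simple trend.
The exception is (A): the compact 2p subshell of O repels the added electron more than S's larger 3p does.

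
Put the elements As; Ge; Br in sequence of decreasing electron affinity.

Ge is in period 4, group 14; As is in period 4, group 15; Br is in period 4, group 17.
Adding an electron releases more energy for atoms nearer the top right (short of the noble gases).
All lie in period 4; the across-period trend (electron affinity increases left to right) applies, with the exception below.
Note the exception: Ge has a higher electron affinity than As, contrary to the simple trend — adding an electron to As's half-filled 4p³ is unfavourable, so Ge (4p²) has the more exothermic EA.
For reference (kJ/mol): Ge 119, As 78, Br 325.
So from highest to lowest: Br > Ge > As.

Br > Ge > As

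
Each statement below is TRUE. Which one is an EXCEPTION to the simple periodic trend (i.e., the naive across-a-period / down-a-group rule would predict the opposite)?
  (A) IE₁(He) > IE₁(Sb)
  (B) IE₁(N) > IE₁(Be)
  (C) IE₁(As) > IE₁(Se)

(C)

The general trend: IE₁ increases across a period and decreases down a group.
(A) He (period 1, group 18) vs Sb (period 5, group 15): the stated order agrees with the simple trend.
(B) N (period 2, group 15) vs Be (period 2, group 2): the stated order agrees with the simple trend.
(C) As (period 4, group 15) vs Se (period 4, group 16): the stated order contradicts the simple trend.
The exception is (C): Se (4p⁴) ionizes more easily than half-filled As (4p³).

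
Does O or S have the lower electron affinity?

O is in period 2, group 16; S is in period 3, group 16.
Atoms with high Z_eff and room in the valence shell (especially the halogens) have the most exothermic electron affinities.
All are in group 16; the group trend (electron affinity increases up the group) applies, with the exception below.
Note the exception: S has a higher electron affinity than O, contrary to the simple trend — the compact 2p subshell of O repels the added electron more than S's larger 3p does.
Approximate values (kJ/mol): O 141, S 200.
So O has the lower electron affinity (O < S).

O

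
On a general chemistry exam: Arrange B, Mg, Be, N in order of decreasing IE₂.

IE_2 is the cost of taking one more electron from the +1 cation: B⁺ still has 2 valence electrons; Mg⁺ still has 1 valence electron; Be⁺ still has 1 valence electron; N⁺ still has 4 valence electrons.
All are still removing valence electrons, so compare the +1 ions as you would atoms: IE_2 generally rises across a period (higher Z_eff) and falls down a group (larger shell), subject to the usual subshell exceptions.
Valence configurations: B⁺ [He]2s², Mg⁺ [Ne]3s¹, Be⁺ [He]2s¹, N⁺ [He]2s²2p².
Approximate IE_2 values (kJ/mol): B 2427, Mg 1451, Be 1757, N 2856.
So the second ionization energies run Mg < Be < B < N.

N > B > Be > Mg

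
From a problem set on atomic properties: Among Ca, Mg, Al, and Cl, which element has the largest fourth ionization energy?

IE_4 is the cost of taking one more electron from the +3 cation: Ca³⁺ is already 1 electron into the core; Mg³⁺ is already 1 electron into the core; Al³⁺ is the bare [Ne] core; Cl³⁺ still has 4 valence electrons.
Breaking into a closed-shell core is much more expensive than removing a leftover valence electron — Ca, Mg and Al have the largest IE_4 here.
Tabulated IE_4 (kJ/mol): Ca 6491, Mg 10543, Al 11577, Cl 5159.
So the fourth ionization energies run Cl < Ca < Mg < Al.

Al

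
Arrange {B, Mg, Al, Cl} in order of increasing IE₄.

Cl < Mg < Al < B

Consider each +3 ion: B³⁺ is the bare [He] core; Mg³⁺ is already 1 electron into the core; Al³⁺ is the bare [Ne] core; Cl³⁺ still has 4 valence electrons.
Core electrons are held far more tightly than valence electrons, so Mg, Al and B top the IE_4 order.
Approximate IE_4 values (kJ/mol): B 25026, Mg 10543, Al 11577, Cl 5159.
Putting it together, IE_4: Cl < Mg < Al < B.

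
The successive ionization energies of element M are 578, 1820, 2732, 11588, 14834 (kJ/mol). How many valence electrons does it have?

Look for the largest jump between consecutive ionization energies: IE4/IE3 ≈ 4.2, far larger than any earlier ratio.
That jump marks the point where a core electron is being removed. So the atom has 3 valence electrons.

3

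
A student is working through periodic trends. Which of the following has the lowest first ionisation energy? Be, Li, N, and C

Li is in period 2, group 1; Be is in period 2, group 2; C is in period 2, group 14; N is in period 2, group 15.
First ionization energy rises across a period (greater Z_eff holds electrons more tightly) and falls down a group (valence electrons are farther from the nucleus).
All lie in period 2, so first ionization energy increases left to right.
The lowest first ionisation energy among these belongs to Li.

Li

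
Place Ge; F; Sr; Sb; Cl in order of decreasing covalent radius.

Sr > Sb > Ge > Cl > F

F is in period 2, group 17; Cl is in period 3, group 17; Ge is in period 4, group 14; Sr is in period 5, group 2; Sb is in period 5, group 15.
Atomic radius shrinks across a period as nuclear charge pulls the same shell inward, and grows down a group as new shells are added.
Neither a single period nor a single group — weigh both effects.
Cl > F: Cl sits below F in group 17, so the down-group effect alone puts Cl larger.
Ge > Cl: both effects reinforce here, so Ge is clearly the larger of the two.
Sb > Ge: period and group pull opposite ways; the down-group shift dominates (140 vs 121 pm).
Sr > Sb: both are in period 5; the period trend gives Sr the larger value.
Tabulated atomic radius (pm): F 64, Cl 99, Ge 121, Sr 185, Sb 140.
So from largest to smallest: Sr > Sb > Ge > Cl > F.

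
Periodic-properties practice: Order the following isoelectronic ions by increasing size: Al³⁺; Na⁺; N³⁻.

All of these have 10 electrons, so size is governed by nuclear charge alone: the more protons, the stronger the pull on the same electron cloud, and the smaller the ion.
Nuclear charges: Al³⁺ (Z=13), Na⁺ (Z=11), N³⁻ (Z=7).
Smallest to largest: Al³⁺ < Na⁺ < N³⁻.

Al³⁺ < Na⁺ < N³⁻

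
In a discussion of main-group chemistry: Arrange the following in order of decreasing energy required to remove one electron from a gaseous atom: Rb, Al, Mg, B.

B > Mg > Al > Rb

B is in period 2, group 13; Mg is in period 3, group 2; Al is in period 3, group 13; Rb is in period 5, group 1.
Across a period the outer electron is held more tightly (higher IE₁); down a group it sits in a higher shell, more shielded, and comes off more easily.
Neither a single period nor a single group — weigh both effects.
Al > Rb: relative to Rb, both the across-period and down-group shifts push Al's first ionization energy up.
Mg > Al: this pair runs against the simple trend — see the exception note.
B > Mg: both effects reinforce here, so B is clearly the higher of the two.
Note the exception: Mg has a higher first ionization energy than Al, contrary to the simple trend — Al's single 3p electron is easier to remove than one from Mg's filled 3s².
Tabulated first ionization energy (kJ/mol): B 801, Mg 738, Al 578, Rb 403.
So from highest to lowest: B > Mg > Al > Rb.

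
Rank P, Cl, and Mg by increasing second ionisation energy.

Mg < P < Cl

Consider each +1 ion: P⁺ still has 4 valence electrons; Cl⁺ still has 6 valence electrons; Mg⁺ still has 1 valence electron.
All are still removing valence electrons, so compare the +1 ions as you would atoms: IE_2 generally rises across a period (higher Z_eff) and falls down a group (larger shell), subject to the usual subshell exceptions.
Valence configurations: P⁺ [Ne]3s²3p², Cl⁺ [Ne]3s²3p⁴, Mg⁺ [Ne]3s¹.
Tabulated IE_2 (kJ/mol): P 1907, Cl 2298, Mg 1451.
So the second ionization energies run Mg < P < Cl.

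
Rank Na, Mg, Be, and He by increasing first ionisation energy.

Na < Mg < Be < He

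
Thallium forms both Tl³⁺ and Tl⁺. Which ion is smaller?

Both ions have Z = 81 protons, but Tl³⁺ has lost more electrons, so its remaining electrons feel a larger effective nuclear charge per electron and are pulled in more tightly.
Higher positive charge → smaller ion, so Tl⁺ > Tl³⁺.

Tl³⁺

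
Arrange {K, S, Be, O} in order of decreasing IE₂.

The second ionization energy removes an electron from the +1 ion. For each element: K⁺ is the bare [Ar] core; S⁺ still has 5 valence electrons; Be⁺ still has 1 valence electron; O⁺ still has 5 valence electrons.
Usually core removal costs more than valence removal, but here the competition is close: a tightly held n=2 valence electron can cost more to remove than an n=3 core electron, so the actual values have to decide it.
Valence configurations: S⁺ [Ne]3s²3p³, Be⁺ [He]2s¹, O⁺ [He]2s²2p³.
Approximate IE_2 values (kJ/mol): K 3052, S 2252, Be 1757, O 3388.
So the second ionization energies run Be < S < K < O.

O > K > S > Be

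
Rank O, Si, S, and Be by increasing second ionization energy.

Si < Be < S < O

IE_2 is the cost of taking one more electron from the +1 cation: O⁺ still has 5 valence electrons; Si⁺ still has 3 valence electrons; S⁺ still has 5 valence electrons; Be⁺ still has 1 valence electron.
All are still removing valence electrons, so compare the +1 ions as you would atoms: IE_2 generally rises across a period (higher Z_eff) and falls down a group (larger shell), subject to the usual subshell exceptions.
Valence configurations: O⁺ [He]2s²2p³, Si⁺ [Ne]3s²3p¹, S⁺ [Ne]3s²3p³, Be⁺ [He]2s¹.
The numbers (kJ/mol): O 3388, Si 1577, S 2252, Be 1757.
Hence IE_2: Si < Be < S < O.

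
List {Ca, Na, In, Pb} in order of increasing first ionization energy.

Na is in period 3, group 1; Ca is in period 4, group 2; In is in period 5, group 13; Pb is in period 6, group 14.
Across a period the outer electron is held more tightly (higher IE₁); down a group it sits in a higher shell, more shielded, and comes off more easily.
These sit on a diagonal, where the across-period and down-group effects partly cancel.
In > Na: period and group pull opposite ways; the across-period shift dominates (558 vs 496 kJ/mol).
Ca > In: period and group pull opposite ways; the down-group shift dominates (590 vs 558 kJ/mol).
Pb > Ca: the two effects oppose for this pair; the across-period effect wins (716 vs 590 kJ/mol).
Approximate values (kJ/mol): Na 496, Ca 590, In 558, Pb 716.
So from lowest to highest: Na < In < Ca < Pb.

Na, In, Ca, Pb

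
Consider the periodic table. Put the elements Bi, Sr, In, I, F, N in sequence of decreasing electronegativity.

Atoms toward the upper right of the periodic table pull bonding electrons most strongly.
Here both period and group differ, so the two effects have to be weighed against each other.
In > Sr: both are in period 5; the period trend gives In the larger value.
Bi > In: period and group pull opposite ways; the across-period shift dominates (2.02 vs 1.78).
I > Bi: relative to Bi, both the across-period and down-group shifts push I's electronegativity up.
N > I: the two effects oppose for this pair; the down-group effect wins (3.04 vs 2.66).
F > N: both are in period 2; the period trend gives F the larger value.
Approximate values (Pauling): N 3.04, F 3.98, Sr 0.95, In 1.78, I 2.66, Bi 2.02.
So from highest to lowest: F > N > I > Bi > In > Sr.

F > N > I > Bi > In > Sr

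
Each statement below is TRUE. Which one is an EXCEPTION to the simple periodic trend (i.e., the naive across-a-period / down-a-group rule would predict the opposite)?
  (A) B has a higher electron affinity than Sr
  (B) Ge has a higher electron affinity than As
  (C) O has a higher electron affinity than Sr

(B)

The general trend: electron affinity increases across a period and decreases down a group.
(A) B (period 2, group 13) vs Sr (period 5, group 2): the stated order agrees with the simple trend.
(B) Ge (period 4, group 14) vs As (period 4, group 15): the stated order contradicts the simple trend.
(C) O (period 2, group 16) vs Sr (period 5, group 2): the stated order agrees with the simple trend.
The exception is (B): adding an electron to As's half-filled 4p³ is unfavourable, so Ge (4p²) has the more exothermic EA.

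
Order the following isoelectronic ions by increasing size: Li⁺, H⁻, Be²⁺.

Be²⁺, Li⁺, H⁻

All of these have 2 electrons, so size is governed by nuclear charge alone: the more protons, the stronger the pull on the same electron cloud, and the smaller the ion.
Nuclear charges: Be²⁺ (Z=4), Li⁺ (Z=3), H⁻ (Z=1).
Smallest to largest: Be²⁺ < Li⁺ < H⁻.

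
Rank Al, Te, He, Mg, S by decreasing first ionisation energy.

He is in period 1, group 18; Mg is in period 3, group 2; Al is in period 3, group 13; S is in period 3, group 16; Te is in period 5, group 16.
Across a period the outer electron is held more tightly (higher IE₁); down a group it sits in a higher shell, more shielded, and comes off more easily.
These span different periods and groups, so the two trends combine.
Mg > Al: this pair runs against the simple trend — see the exception note.
Te > Mg: the two effects oppose for this pair; the across-period effect wins (869 vs 738 kJ/mol).
S > Te: S sits above Te in group 16, so the down-group effect alone puts S higher.
He > S: relative to S, both the across-period and down-group shifts push He's first ionization energy up.
Note the exception: Mg has a higher first ionization energy than Al, contrary to the simple trend — Al's single 3p electron is easier to remove than one from Mg's filled 3s².
Tabulated first ionization energy (kJ/mol): He 2372, Mg 738, Al 578, S 1000, Te 869.
So from highest to lowest: He > S > Te > Mg > Al.

He > S > Te > Mg > Al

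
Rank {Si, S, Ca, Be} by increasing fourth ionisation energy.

Consider each +3 ion: Si³⁺ still has 1 valence electron; S³⁺ still has 3 valence electrons; Ca³⁺ is already 1 electron into the core; Be³⁺ is already 1 electron into the core.
Core electrons are held far more tightly than valence electrons, so Ca and Be top the IE_4 order.
Valence configurations: Si³⁺ [Ne]3s¹, S³⁺ [Ne]3s²3p¹.
The numbers (kJ/mol): Si 4356, S 4556, Ca 6491, Be 21007.
Hence IE_4: Si < S < Ca < Be.

Si < S < Ca < Be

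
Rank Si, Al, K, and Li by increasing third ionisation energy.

Al < Si < K < Li

Consider each +2 ion: Si²⁺ still has 2 valence electrons; Al²⁺ still has 1 valence electron; K²⁺ is already 1 electron into the core; Li²⁺ is already 1 electron into the core.
Pulling an electron out of a noble-gas core costs far more than removing a remaining valence electron, so K and Li sit at the high end of IE_3.
Valence configurations: Si²⁺ [Ne]3s², Al²⁺ [Ne]3s¹.
Tabulated IE_3 (kJ/mol): Si 3232, Al 2745, K 4420, Li 11815.
Putting it together, IE_3: Al < Si < K < Li.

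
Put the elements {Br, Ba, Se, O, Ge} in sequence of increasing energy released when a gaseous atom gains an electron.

O is in period 2, group 16; Ge is in period 4, group 14; Se is in period 4, group 16; Br is in period 4, group 17; Ba is in period 6, group 2.
Atoms with high Z_eff and room in the valence shell (especially the halogens) have the most exothermic electron affinities.
Here both period and group differ, so the two effects have to be weighed against each other.
Ge > Ba: both effects reinforce here, so Ge is clearly the higher of the two.
O > Ge: both effects reinforce here, so O is clearly the higher of the two.
Se > O: this pair runs against the simple trend — see the exception note.
Br > Se: both are in period 4; the period trend gives Br the larger value.
Note the exception: Se has a higher electron affinity than O, contrary to the simple trend — O's compact 2p subshell gives strong electron–electron repulsion on the added electron.
For reference (kJ/mol): O 141, Ge 119, Se 195, Br 325, Ba 14.
So from lowest to highest: Ba < Ge < O < Se < Br.

Ba < Ge < O < Se < Br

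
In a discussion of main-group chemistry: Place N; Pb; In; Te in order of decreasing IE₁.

Across a period the outer electron is held more tightly (higher IE₁); down a group it sits in a higher shell, more shielded, and comes off more easily.
Neither a single period nor a single group — weigh both effects.
Pb > In: period and group pull opposite ways; the across-period shift dominates (716 vs 558 kJ/mol).
Te > Pb: relative to Pb, both the across-period and down-group shifts push Te's first ionization energy up.
N > Te: period and group pull opposite ways; the down-group shift dominates (1402 vs 869 kJ/mol).
For reference (kJ/mol): N 1402, In 558, Te 869, Pb 716.
So from highest to lowest: N > Te > Pb > In.

N > Te > Pb > In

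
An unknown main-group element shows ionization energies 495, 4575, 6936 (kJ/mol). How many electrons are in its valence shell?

1

Look for the largest jump between consecutive ionization energies: IE2/IE1 ≈ 9.2, far larger than any earlier ratio.
That jump marks the point where a core electron is being removed. So the atom has 1 valence electron.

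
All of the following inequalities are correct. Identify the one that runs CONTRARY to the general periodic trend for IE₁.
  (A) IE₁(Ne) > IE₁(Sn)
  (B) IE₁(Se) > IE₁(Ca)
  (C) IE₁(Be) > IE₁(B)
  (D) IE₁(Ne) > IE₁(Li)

(C)

The general trend: IE₁ increases across a period and decreases down a group.
(A) Ne (period 2, group 18) vs Sn (period 5, group 14): the stated order agrees with the simple trend.
(B) Se (period 4, group 16) vs Ca (period 4, group 2): the stated order agrees with the simple trend.
(C) Be (period 2, group 2) vs B (period 2, group 13): the stated order contradicts the simple trend.
(D) Ne (period 2, group 18) vs Li (period 2, group 1): the stated order agrees with the simple trend.
The exception is (C): removing B's lone 2p electron is easier than breaking Be's filled 2s².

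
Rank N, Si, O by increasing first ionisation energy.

N is in period 2, group 15; O is in period 2, group 16; Si is in period 3, group 14.
Across a period the outer electron is held more tightly (higher IE₁); down a group it sits in a higher shell, more shielded, and comes off more easily.
Here both period and group differ, so the two effects have to be weighed against each other.
O > Si: both effects reinforce here, so O is clearly the higher of the two.
N > O: this pair runs against the simple trend — see the exception note.
Note the exception: N has a higher first ionization energy than O, contrary to the simple trend — pairing an electron in O's 2p⁴ costs repulsion energy, so O ionizes more easily than half-filled N (2p³).
For reference (kJ/mol): N 1402, O 1314, Si 786.
So from lowest to highest: Si < O < N.

Si, O, N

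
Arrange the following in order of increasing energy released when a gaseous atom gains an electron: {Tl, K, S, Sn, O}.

Tl < K < Sn < O < S

O is in period 2, group 16; S is in period 3, group 16; K is in period 4, group 1; Sn is in period 5, group 14; Tl is in period 6, group 13.
Adding an electron releases more energy for atoms nearer the top right (short of the noble gases).
Here both period and group differ, so the two effects have to be weighed against each other.
K > Tl: the two effects oppose for this pair; the down-group effect wins (48 vs 19 kJ/mol).
Sn > K: period and group pull opposite ways; the across-period shift dominates (107 vs 48 kJ/mol).
O > Sn: both effects reinforce here, so O is clearly the higher of the two.
S > O: this pair runs against the simple trend — see the exception note.
Note the exception: S has a higher electron affinity than O, contrary to the simple trend — the compact 2p subshell of O repels the added electron more than S's larger 3p does.
Approximate values (kJ/mol): O 141, S 200, K 48, Sn 107, Tl 19.
So from lowest to highest: Tl < K < Sn < O < S.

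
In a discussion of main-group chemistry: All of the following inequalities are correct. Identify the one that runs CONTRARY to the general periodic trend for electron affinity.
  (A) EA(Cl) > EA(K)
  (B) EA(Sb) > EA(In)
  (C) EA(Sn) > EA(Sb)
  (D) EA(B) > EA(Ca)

The general trend: electron affinity increases across a period and decreases down a group.
(A) Cl (period 3, group 17) vs K (period 4, group 1): the stated order agrees with the simple trend.
(B) Sb (period 5, group 15) vs In (period 5, group 13): the stated order agrees with the simple trend.
(C) Sn (period 5, group 14) vs Sb (period 5, group 15): the stated order contradicts the simple trend.
(D) B (period 2, group 13) vs Ca (period 4, group 2): the stated order agrees with the simple trend.
The exception is (C): adding an electron to Sb's half-filled 5p³ is unfavourable, so Sn has the more exothermic EA.

(C)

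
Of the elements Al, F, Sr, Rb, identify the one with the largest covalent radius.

F is in period 2, group 17; Al is in period 3, group 13; Rb is in period 5, group 1; Sr is in period 5, group 2.
Moving right in a period, electrons are added to the same shell under a stronger nuclear pull, so atoms get smaller; moving down, a new shell is opened and atoms get larger.
These span different periods and groups, so the two trends combine.
Al > F: both effects reinforce here, so Al is clearly the larger of the two.
Sr > Al: both effects reinforce here, so Sr is clearly the larger of the two.
Rb > Sr: both are in period 5; the period trend gives Rb the larger value.
For reference (pm): F 64, Al 126, Rb 210, Sr 185.
The largest covalent radius among these belongs to Rb.

Rb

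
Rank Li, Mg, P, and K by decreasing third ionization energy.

After 2 electrons have been removed, what remains? Li²⁺ is already 1 electron into the core; Mg²⁺ is the bare [Ne] core; P²⁺ still has 3 valence electrons; K²⁺ is already 1 electron into the core.
Core electrons are held far more tightly than valence electrons, so K, Mg and Li top the IE_3 order.
Approximate IE_3 values (kJ/mol): Li 11815, Mg 7733, P 2914, K 4420.
Overall IE_3 order: P < K < Mg < Li.

Li > Mg > K > P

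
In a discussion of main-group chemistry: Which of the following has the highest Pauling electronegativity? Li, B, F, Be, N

Li is in period 2, group 1; Be is in period 2, group 2; B is in period 2, group 13; N is in period 2, group 15; F is in period 2, group 17.
Electronegativity increases across a period and decreases down a group, tracking effective nuclear charge and atomic size.
All lie in period 2, so electronegativity increases left to right.
The highest Pauling electronegativity among these belongs to F.

F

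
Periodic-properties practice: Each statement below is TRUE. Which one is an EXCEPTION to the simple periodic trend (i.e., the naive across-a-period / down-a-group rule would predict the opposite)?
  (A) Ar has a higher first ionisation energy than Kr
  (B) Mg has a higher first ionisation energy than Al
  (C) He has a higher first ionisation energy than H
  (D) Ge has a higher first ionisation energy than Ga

(B)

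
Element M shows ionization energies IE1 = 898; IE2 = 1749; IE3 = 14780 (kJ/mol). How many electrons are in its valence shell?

2

Look for the largest jump between consecutive ionization energies: IE3/IE2 ≈ 8.5, far larger than any earlier ratio.
That jump marks the point where a core electron is being removed. So the atom has 2 valence electrons.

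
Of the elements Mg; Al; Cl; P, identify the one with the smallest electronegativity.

Mg

Electronegativity increases across a period and decreases down a group, tracking effective nuclear charge and atomic size.
All lie in period 3, so electronegativity increases left to right.
The smallest electronegativity among these belongs to Mg.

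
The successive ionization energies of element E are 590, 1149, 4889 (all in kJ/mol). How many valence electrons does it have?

2

Look for the largest jump between consecutive ionization energies: IE3/IE2 ≈ 4.3, far larger than any earlier ratio.
That jump marks the point where a core electron is being removed. So the atom has 2 valence electrons.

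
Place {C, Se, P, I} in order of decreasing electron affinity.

I > Se > C > P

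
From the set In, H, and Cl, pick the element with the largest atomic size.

H is in period 1, group 1; Cl is in period 3, group 17; In is in period 5, group 13.
Moving right in a period, electrons are added to the same shell under a stronger nuclear pull, so atoms get smaller; moving down, a new shell is opened and atoms get larger.
These span different periods and groups, so the two trends combine.
Cl > H: the two effects oppose for this pair; the down-group effect wins (99 vs 32 pm).
In > Cl: both effects reinforce here, so In is clearly the larger of the two.
Approximate values (pm): H 32, Cl 99, In 142.
The largest atomic size among these belongs to In.

In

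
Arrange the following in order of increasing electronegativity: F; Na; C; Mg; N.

Smaller atoms with higher effective nuclear charge are more electronegative.
Here both period and group differ, so the two effects have to be weighed against each other.
Mg > Na: both are in period 3; the period trend gives Mg the larger value.
C > Mg: both effects reinforce here, so C is clearly the higher of the two.
N > C: N lies to the right of C in period 2, so the across-period effect alone puts N higher.
F > N: both are in period 2; the period trend gives F the larger value.
For reference (Pauling): C 2.55, N 3.04, F 3.98, Na 0.93, Mg 1.31.
So from lowest to highest: Na < Mg < C < N < F.

Na < Mg < C < N < F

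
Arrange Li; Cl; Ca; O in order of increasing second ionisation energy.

Consider each +1 ion: Li⁺ is the bare [He] core; Cl⁺ still has 6 valence electrons; Ca⁺ still has 1 valence electron; O⁺ still has 5 valence electrons.
Breaking into a closed-shell core is much more expensive than removing a leftover valence electron — Li has the largest IE_2 here.
Valence configurations: Cl⁺ [Ne]3s²3p⁴, Ca⁺ [Ar]4s¹, O⁺ [He]2s²2p³.
Approximate IE_2 values (kJ/mol): Li 7298, Cl 2298, Ca 1145, O 3388.
So the second ionization energies run Ca < Cl < O < Li.

Ca, Cl, O, Li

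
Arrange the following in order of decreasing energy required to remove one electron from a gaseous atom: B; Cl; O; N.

IE₁ increases left→right with effective nuclear charge and decreases top→bottom as the valence shell moves farther out.
Here both period and group differ, so the two effects have to be weighed against each other.
Cl > B: the two effects oppose for this pair; the across-period effect wins (1251 vs 801 kJ/mol).
O > Cl: the two effects oppose for this pair; the down-group effect wins (1314 vs 1251 kJ/mol).
N > O: this pair runs against the simple trend — see the exception note.
Note the exception: N has a higher first ionization energy than O, contrary to the simple trend — pairing an electron in O's 2p⁴ costs repulsion energy, so O ionizes more easily than half-filled N (2p³).
Approximate values (kJ/mol): B 801, N 1402, O 1314, Cl 1251.
So from highest to lowest: N > O > Cl > B.

N > O > Cl > B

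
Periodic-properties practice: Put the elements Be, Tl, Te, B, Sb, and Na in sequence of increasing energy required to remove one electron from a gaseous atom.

Na < Tl < B < Sb < Te < Be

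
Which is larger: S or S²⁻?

S²⁻

Forming S²⁻ adds 2 electrons to S. More electron–electron repulsion in the same shell, with unchanged nuclear charge, lets the cloud expand.
An anion is larger than its parent atom: S²⁻ > S.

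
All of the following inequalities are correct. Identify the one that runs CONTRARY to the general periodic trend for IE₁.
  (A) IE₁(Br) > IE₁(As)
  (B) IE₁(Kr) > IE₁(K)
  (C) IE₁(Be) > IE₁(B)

The general trend: IE₁ increases across a period and decreases down a group.
(A) Br (period 4, group 17) vs As (period 4, group 15): the stated order agrees with the simple trend.
(B) Kr (period 4, group 18) vs K (period 4, group 1): the stated order agrees with the simple trend.
(C) Be (period 2, group 2) vs B (period 2, group 13): the stated order contradicts the simple trend.
The exception is (C): removing B's lone 2p electron is easier than breaking Be's filled 2s².

(C)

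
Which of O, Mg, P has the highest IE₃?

Mg

After 2 electrons have been removed, what remains? O²⁺ still has 4 valence electrons; Mg²⁺ is the bare [Ne] core; P²⁺ still has 3 valence electrons.
Pulling an electron out of a noble-gas core costs far more than removing a remaining valence electron, so Mg sits at the high end of IE_3.
Valence configurations: O²⁺ [He]2s²2p², P²⁺ [Ne]3s²3p¹.
Tabulated IE_3 (kJ/mol): O 5300, Mg 7733, P 2914.
Putting it together, IE_3: P < O < Mg.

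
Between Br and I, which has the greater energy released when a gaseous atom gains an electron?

Br is in period 4, group 17; I is in period 5, group 17.
Adding an electron releases more energy for atoms nearer the top right (short of the noble gases).
All are in group 17, so electron affinity increases up the group.
So Br has the greater energy released when a gaseous atom gains an electron (Br > I).

Br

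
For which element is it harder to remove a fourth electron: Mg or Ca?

Mg

Consider each +3 ion: Mg³⁺ is already 1 electron into the core; Ca³⁺ is already 1 electron into the core.
All of these are removing an electron from a noble-gas core or deeper; the smaller core (lower principal quantum number) is held far more tightly, and within a period the higher nuclear charge binds the same core more tightly.
Approximate IE_4 values (kJ/mol): Mg 10543, Ca 6491.
Putting it together, IE_4: Ca < Mg.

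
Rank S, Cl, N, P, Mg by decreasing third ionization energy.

Mg > N > Cl > S > P

Consider each +2 ion: S²⁺ still has 4 valence electrons; Cl²⁺ still has 5 valence electrons; N²⁺ still has 3 valence electrons; P²⁺ still has 3 valence electrons; Mg²⁺ is the bare [Ne] core.
Core electrons are held far more tightly than valence electrons, so Mg tops the IE_3 order.
Valence configurations: S²⁺ [Ne]3s²3p², Cl²⁺ [Ne]3s²3p³, N²⁺ [He]2s²2p¹, P²⁺ [Ne]3s²3p¹.
The numbers (kJ/mol): S 3357, Cl 3822, N 4578, P 2914, Mg 7733.
Putting it together, IE_3: P < S < Cl < N < Mg.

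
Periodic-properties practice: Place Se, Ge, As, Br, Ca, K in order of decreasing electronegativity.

K is in period 4, group 1; Ca is in period 4, group 2; Ge is in period 4, group 14; As is in period 4, group 15; Se is in period 4, group 16; Br is in period 4, group 17.
Atoms toward the upper right of the periodic table pull bonding electrons most strongly.
All lie in period 4, so electronegativity increases left to right.
So from highest to lowest: Br > Se > As > Ge > Ca > K.

Br > Se > As > Ge > Ca > K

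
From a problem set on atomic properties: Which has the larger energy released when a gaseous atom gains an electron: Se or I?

Electron affinity generally becomes more exothermic across a period toward the halogens and less exothermic down a group.
A diagonal step moves right (one effect) and down (the opposite effect) at once.
I > Se: period and group pull opposite ways; the across-period shift dominates (295 vs 195 kJ/mol).
Approximate values (kJ/mol): Se 195, I 295.
So I has the larger energy released when a gaseous atom gains an electron (I > Se).

I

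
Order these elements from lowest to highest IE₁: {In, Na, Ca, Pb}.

Na is in period 3, group 1; Ca is in period 4, group 2; In is in period 5, group 13; Pb is in period 6, group 14.
Across a period the outer electron is held more tightly (higher IE₁); down a group it sits in a higher shell, more shielded, and comes off more easily.
A diagonal step moves right (one effect) and down (the opposite effect) at once.
In > Na: period and group pull opposite ways; the across-period shift dominates (558 vs 496 kJ/mol).
Ca > In: period and group pull opposite ways; the down-group shift dominates (590 vs 558 kJ/mol).
Pb > Ca: period and group pull opposite ways; the across-period shift dominates (716 vs 590 kJ/mol).
For reference (kJ/mol): Na 496, Ca 590, In 558, Pb 716.
So from lowest to highest: Na < In < Ca < Pb.

Na < In < Ca < Pb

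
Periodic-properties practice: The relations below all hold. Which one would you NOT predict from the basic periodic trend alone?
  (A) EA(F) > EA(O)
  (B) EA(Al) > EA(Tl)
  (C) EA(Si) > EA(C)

(C)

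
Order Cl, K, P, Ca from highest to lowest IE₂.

K > Cl > P > Ca

After 1 electron has been removed, what remains? Cl⁺ still has 6 valence electrons; K⁺ is the bare [Ar] core; P⁺ still has 4 valence electrons; Ca⁺ still has 1 valence electron.
Core electrons are held far more tightly than valence electrons, so K tops the IE_2 order.
Valence configurations: Cl⁺ [Ne]3s²3p⁴, P⁺ [Ne]3s²3p², Ca⁺ [Ar]4s¹.
The numbers (kJ/mol): Cl 2298, K 3052, P 1907, Ca 1145.
Hence IE_2: Ca < P < Cl < K.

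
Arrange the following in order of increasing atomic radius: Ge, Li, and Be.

Be < Ge < Li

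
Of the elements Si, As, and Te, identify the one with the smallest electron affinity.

As

EA tends to increase across a period and decrease down a group, though the pattern is less regular than for IE or radius.
These sit on a diagonal, where the across-period and down-group effects partly cancel.
Si > As: the two effects oppose for this pair; the down-group effect wins (134 vs 78 kJ/mol).
Te > Si: the two effects oppose for this pair; the across-period effect wins (190 vs 134 kJ/mol).
For reference (kJ/mol): Si 134, As 78, Te 190.
The smallest electron affinity among these belongs to As.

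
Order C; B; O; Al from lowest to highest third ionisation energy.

Al, B, C, O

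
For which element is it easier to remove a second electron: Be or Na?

Be

Consider each +1 ion: Be⁺ still has 1 valence electron; Na⁺ is the bare [Ne] core.
Pulling an electron out of a noble-gas core costs far more than removing a remaining valence electron, so Na sits at the high end of IE_2.
Tabulated IE_2 (kJ/mol): Be 1757, Na 4562.
Hence IE_2: Be < Na.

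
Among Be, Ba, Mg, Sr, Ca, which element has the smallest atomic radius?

Be

Be is in period 2, group 2; Mg is in period 3, group 2; Ca is in period 4, group 2; Sr is in period 5, group 2; Ba is in period 6, group 2.
Atomic radius shrinks across a period as nuclear charge pulls the same shell inward, and grows down a group as new shells are added.
All are in group 2, so atomic radius increases down the group.
The smallest atomic radius among these belongs to Be.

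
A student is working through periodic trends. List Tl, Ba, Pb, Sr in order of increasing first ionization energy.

Ba, Sr, Tl, Pb

Removing the outermost electron gets harder across a period and easier down a group.
Here both period and group differ, so the two effects have to be weighed against each other.
Sr > Ba: they share group 2; the group trend gives Sr the larger value.
Tl > Sr: period and group pull opposite ways; the across-period shift dominates (589 vs 550 kJ/mol).
Pb > Tl: both are in period 6; the period trend gives Pb the larger value.
For reference (kJ/mol): Sr 550, Ba 503, Tl 589, Pb 716.
So from lowest to highest: Ba < Sr < Tl < Pb.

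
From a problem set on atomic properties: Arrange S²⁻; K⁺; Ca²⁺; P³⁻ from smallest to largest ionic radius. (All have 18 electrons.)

Ca²⁺ < K⁺ < S²⁻ < P³⁻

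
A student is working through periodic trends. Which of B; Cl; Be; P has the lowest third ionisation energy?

P

Consider each +2 ion: B²⁺ still has 1 valence electron; Cl²⁺ still has 5 valence electrons; Be²⁺ is the bare [He] core; P²⁺ still has 3 valence electrons.
Breaking into a closed-shell core is much more expensive than removing a leftover valence electron — Be has the largest IE_3 here.
Valence configurations: B²⁺ [He]2s¹, Cl²⁺ [Ne]3s²3p³, P²⁺ [Ne]3s²3p¹.
Tabulated IE_3 (kJ/mol): B 3660, Cl 3822, Be 14849, P 2914.
Hence IE_3: P < B < Cl < Be.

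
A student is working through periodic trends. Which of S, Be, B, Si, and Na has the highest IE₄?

B

IE_4 is the cost of taking one more electron from the +3 cation: S³⁺ still has 3 valence electrons; Be³⁺ is already 1 electron into the core; B³⁺ is the bare [He] core; Si³⁺ still has 1 valence electron; Na³⁺ is already 2 electrons into the core.
Breaking into a closed-shell core is much more expensive than removing a leftover valence electron — Na, Be and B have the largest IE_4 here.
Valence configurations: S³⁺ [Ne]3s²3p¹, Si³⁺ [Ne]3s¹.
Tabulated IE_4 (kJ/mol): S 4556, Be 21007, B 25026, Si 4356, Na 9543.
So the fourth ionization energies run Si < S < Na < Be < B.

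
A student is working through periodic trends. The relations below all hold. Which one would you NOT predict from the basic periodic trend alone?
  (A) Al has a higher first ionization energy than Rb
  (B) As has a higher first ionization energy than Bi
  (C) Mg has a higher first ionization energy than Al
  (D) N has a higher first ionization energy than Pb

(C)

The general trend: first ionization energy increases across a period and decreases down a group.
(A) Al (period 3, group 13) vs Rb (period 5, group 1): the stated order agrees with the simple trend.
(B) As (period 4, group 15) vs Bi (period 6, group 15): the stated order agrees with the simple trend.
(C) Mg (period 3, group 2) vs Al (period 3, group 13): the stated order contradicts the simple trend.
(D) N (period 2, group 15) vs Pb (period 6, group 14): the stated order agrees with the simple trend.
The exception is (C): Al's single 3p electron is easier to remove than one from Mg's filled 3s².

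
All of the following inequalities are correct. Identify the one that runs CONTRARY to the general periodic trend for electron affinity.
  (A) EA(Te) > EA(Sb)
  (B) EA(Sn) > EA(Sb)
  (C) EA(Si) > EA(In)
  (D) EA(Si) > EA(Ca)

The general trend: electron affinity increases across a period and decreases down a group.
(A) Te (period 5, group 16) vs Sb (period 5, group 15): the stated order agrees with the simple trend.
(B) Sn (period 5, group 14) vs Sb (period 5, group 15): the stated order contradicts the simple trend.
(C) Si (period 3, group 14) vs In (period 5, group 13): the stated order agrees with the simple trend.
(D) Si (period 3, group 14) vs Ca (period 4, group 2): the stated order agrees with the simple trend.
The exception is (B): adding an electron to Sb's half-filled 5p³ is unfavourable, so Sn has the more exothermic EA.

(B)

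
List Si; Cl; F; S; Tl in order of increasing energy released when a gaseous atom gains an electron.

Tl < Si < S < F < Cl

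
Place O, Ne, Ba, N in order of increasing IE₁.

Ba < O < N < Ne

N is in period 2, group 15; O is in period 2, group 16; Ne is in period 2, group 18; Ba is in period 6, group 2.
Across a period the outer electron is held more tightly (higher IE₁); down a group it sits in a higher shell, more shielded, and comes off more easily.
These span different periods and groups, so the two trends combine.
O > Ba: both effects reinforce here, so O is clearly the higher of the two.
N > O: this pair runs against the simple trend — see the exception note.
Ne > N: Ne lies to the right of N in period 2, so the across-period effect alone puts Ne higher.
Note the exception: N has a higher first ionization energy than O, contrary to the simple trend — pairing an electron in O's 2p⁴ costs repulsion energy, so O ionizes more easily than half-filled N (2p³).
Approximate values (kJ/mol): N 1402, O 1314, Ne 2081, Ba 503.
So from lowest to highest: Ba < O < N < Ne.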